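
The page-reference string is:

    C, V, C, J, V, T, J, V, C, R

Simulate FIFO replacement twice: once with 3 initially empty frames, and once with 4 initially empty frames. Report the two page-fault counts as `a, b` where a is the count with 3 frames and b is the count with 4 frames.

3 frames: F F . F . F . . F F → 6 faults.
4 frames: F F . F . F . . . F → 5 faults.
5 < 6: adding a frame reduced faults, as is typical.

6, 5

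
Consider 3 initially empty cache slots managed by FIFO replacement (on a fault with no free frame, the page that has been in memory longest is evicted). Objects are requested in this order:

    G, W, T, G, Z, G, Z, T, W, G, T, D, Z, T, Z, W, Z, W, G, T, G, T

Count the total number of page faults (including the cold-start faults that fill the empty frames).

12

G → miss, frames {G}
W → miss, frames {G,W}
T → miss, frames {G,W,T}
G → hit
Z → miss, evict G, frames {W,T,Z}
G → miss, evict W, frames {T,Z,G}
Z → hit
T → hit
W → miss, evict T, frames {Z,G,W}
G → hit
T → miss, evict Z, frames {G,W,T}
D → miss, evict G, frames {W,T,D}
Z → miss, evict W, frames {T,D,Z}
T → hit
Z → hit
W → miss, evict T, frames {D,Z,W}
Z → hit
W → hit
G → miss, evict D, frames {Z,W,G}
T → miss, evict Z, frames {W,G,T}
G → hit
T → hit
Page faults: 12.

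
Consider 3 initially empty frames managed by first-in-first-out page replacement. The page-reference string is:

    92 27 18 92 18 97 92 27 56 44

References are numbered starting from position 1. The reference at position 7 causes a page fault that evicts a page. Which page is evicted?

pos 1: 92 → miss, frames (92)
pos 2: 27 → miss, frames (92 27)
pos 3: 18 → miss, frames (92 27 18)
pos 4: 92 → hit
pos 5: 18 → hit
pos 6: 97 → miss, evict 92, frames (27 18 97)
pos 7: 92 → miss, evict 27, frames (18 97 92)
At position 7, page 27 is evicted.

27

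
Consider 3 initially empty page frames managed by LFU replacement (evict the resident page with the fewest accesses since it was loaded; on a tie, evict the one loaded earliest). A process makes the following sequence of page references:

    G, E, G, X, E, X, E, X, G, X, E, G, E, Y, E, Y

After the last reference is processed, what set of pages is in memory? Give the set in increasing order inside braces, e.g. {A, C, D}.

G → fault, frames {G}
E → fault, frames {G,E}
G → hit
X → fault, frames {G,E,X}
E → hit
X → hit
E → hit
X → hit
G → hit
X → hit
E → hit
G → hit
E → hit
Y → fault, evict G, frames {E,X,Y}
E → hit
Y → hit

{E, X, Y}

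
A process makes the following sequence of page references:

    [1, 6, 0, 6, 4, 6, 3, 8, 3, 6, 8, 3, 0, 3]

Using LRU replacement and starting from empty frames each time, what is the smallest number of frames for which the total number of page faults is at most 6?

f=1: 14 faults
f=2: 10 faults
f=3: 7 faults
f=4: 7 faults
f=5: 6 faults
f=6: 6 faults
Smallest f with faults ≤ 6 is 5.

5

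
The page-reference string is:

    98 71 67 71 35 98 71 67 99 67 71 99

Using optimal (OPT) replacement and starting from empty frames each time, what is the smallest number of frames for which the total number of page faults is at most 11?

2

f=1: 12 faults
f=2: 8 faults
f=3: 6 faults
f=4: 5 faults
f=5: 5 faults
Smallest f with faults ≤ 11 is 2.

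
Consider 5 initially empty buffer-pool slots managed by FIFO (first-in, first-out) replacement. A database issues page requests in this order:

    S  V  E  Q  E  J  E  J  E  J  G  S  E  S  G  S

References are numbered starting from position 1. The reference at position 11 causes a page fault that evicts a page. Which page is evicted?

S

pos 1: S: miss, frames {S}
pos 2: V: miss, frames {S,V}
pos 3: E: miss, frames {S,V,E}
pos 4: Q: miss, frames {S,V,E,Q}
pos 5: E: hit
pos 6: J: miss, frames {S,V,E,Q,J}
pos 7: E: hit
pos 8: J: hit
pos 9: E: hit
pos 10: J: hit
pos 11: G: miss, evict S, frames {V,E,Q,J,G}
At position 11, page S is evicted.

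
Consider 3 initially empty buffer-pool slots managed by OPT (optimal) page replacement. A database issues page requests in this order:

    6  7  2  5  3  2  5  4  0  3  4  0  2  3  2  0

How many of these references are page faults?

6 -> fault, frames {6}
7 -> fault, frames {6,7}
2 -> fault, frames {6,7,2}
5 -> fault, evict 7, frames {6,2,5}
3 -> fault, evict 6, frames {2,5,3}
2 -> hit
5 -> hit
4 -> fault, evict 5, frames {2,3,4}
0 -> fault, evict 2, frames {3,4,0}
3 -> hit
4 -> hit
0 -> hit
2 -> fault, evict 4, frames {3,0,2}
3 -> hit
2 -> hit
0 -> hit
Page faults: 8.

8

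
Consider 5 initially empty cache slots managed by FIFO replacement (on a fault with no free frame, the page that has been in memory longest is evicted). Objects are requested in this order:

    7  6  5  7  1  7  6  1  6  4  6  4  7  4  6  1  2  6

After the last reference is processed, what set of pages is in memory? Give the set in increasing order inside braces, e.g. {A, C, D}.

{1, 2, 4, 5, 6}

7: miss, frames {7}
6: miss, frames {7,6}
5: miss, frames {7,6,5}
7: hit
1: miss, frames {7,6,5,1}
7: hit
6: hit
1: hit
6: hit
4: miss, frames {7,6,5,1,4}
6: hit
4: hit
7: hit
4: hit
6: hit
1: hit
2: miss, evict 7, frames {6,5,1,4,2}
6: hit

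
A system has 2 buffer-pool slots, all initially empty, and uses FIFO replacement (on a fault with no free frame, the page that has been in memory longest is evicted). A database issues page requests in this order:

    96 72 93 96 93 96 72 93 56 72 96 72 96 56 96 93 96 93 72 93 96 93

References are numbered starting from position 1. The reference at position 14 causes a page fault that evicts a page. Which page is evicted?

72

pos 1: 96 -> miss, frames [96]
pos 2: 72 -> miss, frames [96, 72]
pos 3: 93 -> miss, evict 96, frames [72, 93]
pos 4: 96 -> miss, evict 72, frames [93, 96]
pos 5: 93 -> hit
pos 6: 96 -> hit
pos 7: 72 -> miss, evict 93, frames [96, 72]
pos 8: 93 -> miss, evict 96, frames [72, 93]
pos 9: 56 -> miss, evict 72, frames [93, 56]
pos 10: 72 -> miss, evict 93, frames [56, 72]
pos 11: 96 -> miss, evict 56, frames [72, 96]
pos 12: 72 -> hit
pos 13: 96 -> hit
pos 14: 56 -> miss, evict 72, frames [96, 56]
At position 14, page 72 is evicted.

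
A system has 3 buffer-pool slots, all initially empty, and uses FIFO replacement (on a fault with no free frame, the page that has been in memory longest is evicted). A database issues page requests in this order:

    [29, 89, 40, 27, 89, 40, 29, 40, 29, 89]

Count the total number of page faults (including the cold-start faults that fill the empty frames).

6

29 → miss, frames [29]
89 → miss, frames [29, 89]
40 → miss, frames [29, 89, 40]
27 → miss, evict 29, frames [89, 40, 27]
89 → hit
40 → hit
29 → miss, evict 89, frames [40, 27, 29]
40 → hit
29 → hit
89 → miss, evict 40, frames [27, 29, 89]
Page faults: 6.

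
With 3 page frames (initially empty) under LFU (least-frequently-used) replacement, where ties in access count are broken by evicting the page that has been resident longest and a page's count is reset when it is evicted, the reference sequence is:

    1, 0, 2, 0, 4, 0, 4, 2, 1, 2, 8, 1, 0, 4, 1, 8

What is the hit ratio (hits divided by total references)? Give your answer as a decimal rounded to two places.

1 → fault, frames {1}
0 → fault, frames {1,0}
2 → fault, frames {1,0,2}
0 → hit
4 → fault, evict 1, frames {0,2,4}
0 → hit
4 → hit
2 → hit
1 → fault, evict 2, frames {0,4,1}
2 → fault, evict 1, frames {0,4,2}
8 → fault, evict 2, frames {0,4,8}
1 → fault, evict 8, frames {0,4,1}
0 → hit
4 → hit
1 → hit
8 → fault, evict 1, frames {0,4,8}
Hits: 7 of 16 references → 7/16 = 0.4375.

0.44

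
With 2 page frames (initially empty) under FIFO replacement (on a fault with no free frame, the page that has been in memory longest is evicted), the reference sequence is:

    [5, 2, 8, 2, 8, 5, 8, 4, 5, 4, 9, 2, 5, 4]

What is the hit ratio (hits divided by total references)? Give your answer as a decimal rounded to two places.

0.36

5 → fault, frames [5]
2 → fault, frames [5, 2]
8 → fault, evict 5, frames [2, 8]
2 → hit
8 → hit
5 → fault, evict 2, frames [8, 5]
8 → hit
4 → fault, evict 8, frames [5, 4]
5 → hit
4 → hit
9 → fault, evict 5, frames [4, 9]
2 → fault, evict 4, frames [9, 2]
5 → fault, evict 9, frames [2, 5]
4 → fault, evict 2, frames [5, 4]
Hits: 5 of 14 references → 5/14 = 0.3571.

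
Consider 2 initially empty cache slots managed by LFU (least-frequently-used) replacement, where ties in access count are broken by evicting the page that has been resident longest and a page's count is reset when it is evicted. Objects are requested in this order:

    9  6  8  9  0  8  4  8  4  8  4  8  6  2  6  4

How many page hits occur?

5

9 -> miss, frames {9}
6 -> miss, frames {9,6}
8 -> miss, evict 9, frames {6,8}
9 -> miss, evict 6, frames {8,9}
0 -> miss, evict 8, frames {9,0}
8 -> miss, evict 9, frames {0,8}
4 -> miss, evict 0, frames {8,4}
8 -> hit
4 -> hit
8 -> hit
4 -> hit
8 -> hit
6 -> miss, evict 4, frames {8,6}
2 -> miss, evict 6, frames {8,2}
6 -> miss, evict 2, frames {8,6}
4 -> miss, evict 6, frames {8,4}
Hits: 5.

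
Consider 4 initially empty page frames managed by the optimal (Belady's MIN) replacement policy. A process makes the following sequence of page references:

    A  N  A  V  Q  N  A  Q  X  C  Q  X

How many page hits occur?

6

A -> fault, frames {A}
N -> fault, frames {A,N}
A -> hit
V -> fault, frames {A,N,V}
Q -> fault, frames {A,N,V,Q}
N -> hit
A -> hit
Q -> hit
X -> fault, evict V, frames {A,N,Q,X}
C -> fault, evict N, frames {A,Q,X,C}
Q -> hit
X -> hit
Hits: 6.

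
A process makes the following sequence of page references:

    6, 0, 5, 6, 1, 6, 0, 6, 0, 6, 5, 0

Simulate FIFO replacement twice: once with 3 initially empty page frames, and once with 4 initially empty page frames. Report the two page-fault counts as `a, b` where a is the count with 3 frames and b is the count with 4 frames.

7, 4

3 frames: F F F . F F F . . . F . → 7 faults.
4 frames: F F F . F . . . . . . . → 4 faults.
4 < 7: adding a frame reduced faults, as is typical.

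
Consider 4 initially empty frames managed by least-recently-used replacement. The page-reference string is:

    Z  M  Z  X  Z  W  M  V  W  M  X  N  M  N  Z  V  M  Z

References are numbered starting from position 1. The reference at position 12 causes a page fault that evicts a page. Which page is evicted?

pos 1: Z → miss, frames [Z]
pos 2: M → miss, frames [Z, M]
pos 3: Z → hit
pos 4: X → miss, frames [M, Z, X]
pos 5: Z → hit
pos 6: W → miss, frames [M, X, Z, W]
pos 7: M → hit
pos 8: V → miss, evict X, frames [Z, W, M, V]
pos 9: W → hit
pos 10: M → hit
pos 11: X → miss, evict Z, frames [V, W, M, X]
pos 12: N → miss, evict V, frames [W, M, X, N]
At position 12, page V is evicted.

V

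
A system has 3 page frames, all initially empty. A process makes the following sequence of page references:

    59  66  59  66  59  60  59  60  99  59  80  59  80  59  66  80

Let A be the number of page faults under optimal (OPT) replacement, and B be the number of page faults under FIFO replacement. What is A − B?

-2

Under OPT: F F . . . F . . F . F . . . . . → 5 faults.
Under FIFO: F F . . . F . . F F F . . . F . → 7 faults.
A − B = 5 − 7 = -2.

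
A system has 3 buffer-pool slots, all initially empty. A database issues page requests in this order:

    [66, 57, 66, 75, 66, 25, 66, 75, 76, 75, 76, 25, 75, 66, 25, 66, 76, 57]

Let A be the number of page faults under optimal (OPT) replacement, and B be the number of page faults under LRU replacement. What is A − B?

-2

Under OPT: F F . F . F . . F . . . . F . . . F → 7 faults.
Under LRU: F F . F . F . . F . . F . F . . F F → 9 faults.
A − B = 7 − 9 = -2.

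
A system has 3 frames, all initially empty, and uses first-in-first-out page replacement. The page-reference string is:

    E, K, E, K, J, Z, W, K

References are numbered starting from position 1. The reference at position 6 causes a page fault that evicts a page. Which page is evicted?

pos 1: E -> fault, frames [E]
pos 2: K -> fault, frames [E, K]
pos 3: E -> hit
pos 4: K -> hit
pos 5: J -> fault, frames [E, K, J]
pos 6: Z -> fault, evict E, frames [K, J, Z]
At position 6, page E is evicted.

E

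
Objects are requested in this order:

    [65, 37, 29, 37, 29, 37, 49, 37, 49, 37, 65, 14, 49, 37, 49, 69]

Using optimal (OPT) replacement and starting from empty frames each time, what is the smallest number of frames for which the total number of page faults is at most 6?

3

f=1: 16 faults
f=2: 8 faults
f=3: 6 faults
f=4: 6 faults
f=5: 6 faults
f=6: 6 faults
Smallest f with faults ≤ 6 is 3.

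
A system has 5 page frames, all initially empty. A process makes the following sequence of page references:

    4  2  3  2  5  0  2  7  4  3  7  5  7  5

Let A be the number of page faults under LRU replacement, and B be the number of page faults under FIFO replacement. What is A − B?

Under LRU: F F F . F F . F F F . F . . → 9 faults.
Under FIFO: F F F . F F . F F . . . . . → 7 faults.
A − B = 9 − 7 = 2.

2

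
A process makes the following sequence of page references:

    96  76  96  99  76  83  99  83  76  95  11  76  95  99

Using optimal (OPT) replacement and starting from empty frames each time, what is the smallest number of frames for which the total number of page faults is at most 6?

4

f=1: 14 faults
f=2: 9 faults
f=3: 7 faults
f=4: 6 faults
f=5: 6 faults
f=6: 6 faults
Smallest f with faults ≤ 6 is 4.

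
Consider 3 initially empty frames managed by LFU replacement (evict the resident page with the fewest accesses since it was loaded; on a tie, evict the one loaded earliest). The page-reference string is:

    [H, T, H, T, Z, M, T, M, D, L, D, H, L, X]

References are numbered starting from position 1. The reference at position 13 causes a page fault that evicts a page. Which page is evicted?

pos 1: H → fault, frames {H}
pos 2: T → fault, frames {H,T}
pos 3: H → hit
pos 4: T → hit
pos 5: Z → fault, frames {H,T,Z}
pos 6: M → fault, evict Z, frames {H,T,M}
pos 7: T → hit
pos 8: M → hit
pos 9: D → fault, evict H, frames {T,M,D}
pos 10: L → fault, evict D, frames {T,M,L}
pos 11: D → fault, evict L, frames {T,M,D}
pos 12: H → fault, evict D, frames {T,M,H}
pos 13: L → fault, evict H, frames {T,M,L}
At position 13, page H is evicted.

H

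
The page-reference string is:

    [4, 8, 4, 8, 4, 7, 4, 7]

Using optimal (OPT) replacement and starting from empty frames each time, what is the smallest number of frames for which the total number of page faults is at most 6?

2

f=1: 8 faults
f=2: 3 faults
f=3: 3 faults
Smallest f with faults ≤ 6 is 2.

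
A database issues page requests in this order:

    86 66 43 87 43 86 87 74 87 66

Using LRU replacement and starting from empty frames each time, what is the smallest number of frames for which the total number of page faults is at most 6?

f=1: 10 faults
f=2: 8 faults
f=3: 7 faults
f=4: 6 faults
f=5: 5 faults
Smallest f with faults ≤ 6 is 4.

4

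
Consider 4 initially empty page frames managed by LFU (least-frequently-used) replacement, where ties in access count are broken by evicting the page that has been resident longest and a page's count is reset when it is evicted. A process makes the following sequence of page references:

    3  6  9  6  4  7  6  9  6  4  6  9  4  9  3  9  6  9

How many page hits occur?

3: fault, frames [3]
6: fault, frames [3, 6]
9: fault, frames [3, 6, 9]
6: hit
4: fault, frames [3, 6, 9, 4]
7: fault, evict 3, frames [6, 9, 4, 7]
6: hit
9: hit
6: hit
4: hit
6: hit
9: hit
4: hit
9: hit
3: fault, evict 7, frames [6, 9, 4, 3]
9: hit
6: hit
9: hit
Hits: 12.

12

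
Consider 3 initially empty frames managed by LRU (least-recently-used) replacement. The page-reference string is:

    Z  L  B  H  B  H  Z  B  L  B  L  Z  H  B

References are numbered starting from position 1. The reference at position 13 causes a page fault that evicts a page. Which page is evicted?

B

pos 1: Z: fault, frames (Z)
pos 2: L: fault, frames (Z L)
pos 3: B: fault, frames (Z L B)
pos 4: H: fault, evict Z, frames (L B H)
pos 5: B: hit
pos 6: H: hit
pos 7: Z: fault, evict L, frames (B H Z)
pos 8: B: hit
pos 9: L: fault, evict H, frames (Z B L)
pos 10: B: hit
pos 11: L: hit
pos 12: Z: hit
pos 13: H: fault, evict B, frames (L Z H)
At position 13, page B is evicted.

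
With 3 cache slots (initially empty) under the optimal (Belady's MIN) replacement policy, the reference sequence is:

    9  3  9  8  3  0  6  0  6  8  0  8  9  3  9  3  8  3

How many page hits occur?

9 → miss, frames {9}
3 → miss, frames {9,3}
9 → hit
8 → miss, frames {9,3,8}
3 → hit
0 → miss, evict 3, frames {9,8,0}
6 → miss, evict 9, frames {8,0,6}
0 → hit
6 → hit
8 → hit
0 → hit
8 → hit
9 → miss, evict 6, frames {8,0,9}
3 → miss, evict 0, frames {8,9,3}
9 → hit
3 → hit
8 → hit
3 → hit
Hits: 11.

11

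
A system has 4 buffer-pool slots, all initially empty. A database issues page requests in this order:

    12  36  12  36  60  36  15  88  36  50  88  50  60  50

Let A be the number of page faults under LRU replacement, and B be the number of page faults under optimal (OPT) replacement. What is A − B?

1

Under LRU: F F . . F . F F . F . . F . → 7 faults.
Under OPT: F F . . F . F F . F . . . . → 6 faults.
A − B = 7 − 6 = 1.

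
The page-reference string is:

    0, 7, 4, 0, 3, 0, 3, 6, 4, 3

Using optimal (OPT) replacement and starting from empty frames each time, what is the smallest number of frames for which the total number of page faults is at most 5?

f=1: 10 faults
f=2: 6 faults
f=3: 5 faults
f=4: 5 faults
f=5: 5 faults
Smallest f with faults ≤ 5 is 3.

3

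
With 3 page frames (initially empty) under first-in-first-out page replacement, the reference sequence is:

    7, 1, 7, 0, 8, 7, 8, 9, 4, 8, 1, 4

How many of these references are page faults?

9

7 → miss, frames {7}
1 → miss, frames {7,1}
7 → hit
0 → miss, frames {7,1,0}
8 → miss, evict 7, frames {1,0,8}
7 → miss, evict 1, frames {0,8,7}
8 → hit
9 → miss, evict 0, frames {8,7,9}
4 → miss, evict 8, frames {7,9,4}
8 → miss, evict 7, frames {9,4,8}
1 → miss, evict 9, frames {4,8,1}
4 → hit
Page faults: 9.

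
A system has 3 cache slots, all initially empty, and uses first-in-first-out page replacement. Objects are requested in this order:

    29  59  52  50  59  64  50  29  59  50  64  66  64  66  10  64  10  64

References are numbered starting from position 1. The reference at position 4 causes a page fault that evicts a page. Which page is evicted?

29

pos 1: 29 -> miss, frames [29]
pos 2: 59 -> miss, frames [29, 59]
pos 3: 52 -> miss, frames [29, 59, 52]
pos 4: 50 -> miss, evict 29, frames [59, 52, 50]
At position 4, page 29 is evicted.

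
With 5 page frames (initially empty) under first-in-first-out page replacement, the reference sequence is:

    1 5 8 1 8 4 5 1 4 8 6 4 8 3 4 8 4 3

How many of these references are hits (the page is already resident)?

12

1: miss, frames {1}
5: miss, frames {1,5}
8: miss, frames {1,5,8}
1: hit
8: hit
4: miss, frames {1,5,8,4}
5: hit
1: hit
4: hit
8: hit
6: miss, frames {1,5,8,4,6}
4: hit
8: hit
3: miss, evict 1, frames {5,8,4,6,3}
4: hit
8: hit
4: hit
3: hit
Hits: 12.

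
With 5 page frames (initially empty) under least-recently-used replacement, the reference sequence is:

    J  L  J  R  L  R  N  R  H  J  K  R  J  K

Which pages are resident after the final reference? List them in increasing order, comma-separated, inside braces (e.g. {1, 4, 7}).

{H, J, K, N, R}

J → miss, frames (J)
L → miss, frames (J L)
J → hit
R → miss, frames (L J R)
L → hit
R → hit
N → miss, frames (J L R N)
R → hit
H → miss, frames (J L N R H)
J → hit
K → miss, evict L, frames (N R H J K)
R → hit
J → hit
K → hit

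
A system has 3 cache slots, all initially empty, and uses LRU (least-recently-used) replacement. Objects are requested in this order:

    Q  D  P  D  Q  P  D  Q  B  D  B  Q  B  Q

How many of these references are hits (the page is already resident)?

10

Q -> miss, frames [Q]
D -> miss, frames [Q, D]
P -> miss, frames [Q, D, P]
D -> hit
Q -> hit
P -> hit
D -> hit
Q -> hit
B -> miss, evict P, frames [D, Q, B]
D -> hit
B -> hit
Q -> hit
B -> hit
Q -> hit
Hits: 10.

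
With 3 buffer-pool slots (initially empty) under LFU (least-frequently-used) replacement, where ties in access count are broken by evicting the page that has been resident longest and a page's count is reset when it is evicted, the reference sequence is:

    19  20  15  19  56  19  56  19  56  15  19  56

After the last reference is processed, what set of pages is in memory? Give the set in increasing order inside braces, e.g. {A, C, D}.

19 -> fault, frames [19]
20 -> fault, frames [19, 20]
15 -> fault, frames [19, 20, 15]
19 -> hit
56 -> fault, evict 20, frames [19, 15, 56]
19 -> hit
56 -> hit
19 -> hit
56 -> hit
15 -> hit
19 -> hit
56 -> hit

{15, 19, 56}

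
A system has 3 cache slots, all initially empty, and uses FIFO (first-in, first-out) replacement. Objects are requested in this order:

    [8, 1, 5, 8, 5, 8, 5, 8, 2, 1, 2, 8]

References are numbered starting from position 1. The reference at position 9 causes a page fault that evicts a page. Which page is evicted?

8

pos 1: 8 → fault, frames [8]
pos 2: 1 → fault, frames [8, 1]
pos 3: 5 → fault, frames [8, 1, 5]
pos 4: 8 → hit
pos 5: 5 → hit
pos 6: 8 → hit
pos 7: 5 → hit
pos 8: 8 → hit
pos 9: 2 → fault, evict 8, frames [1, 5, 2]
At position 9, page 8 is evicted.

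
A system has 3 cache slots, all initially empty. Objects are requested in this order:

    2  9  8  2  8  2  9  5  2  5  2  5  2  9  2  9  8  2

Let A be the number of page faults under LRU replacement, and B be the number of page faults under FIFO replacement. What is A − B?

Under LRU: F F F . . . . F . . . . . . . . F . → 5 faults.
Under FIFO: F F F . . . . F F . . . . F . . F . → 7 faults.
A − B = 5 − 7 = -2.

-2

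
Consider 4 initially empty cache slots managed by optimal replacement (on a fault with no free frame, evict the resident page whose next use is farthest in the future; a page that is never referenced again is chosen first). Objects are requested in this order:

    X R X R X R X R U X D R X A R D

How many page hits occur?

11

X: fault, frames [X]
R: fault, frames [X, R]
X: hit
R: hit
X: hit
R: hit
X: hit
R: hit
U: fault, frames [X, R, U]
X: hit
D: fault, frames [X, R, U, D]
R: hit
X: hit
A: fault, evict U, frames [X, R, D, A]
R: hit
D: hit
Hits: 11.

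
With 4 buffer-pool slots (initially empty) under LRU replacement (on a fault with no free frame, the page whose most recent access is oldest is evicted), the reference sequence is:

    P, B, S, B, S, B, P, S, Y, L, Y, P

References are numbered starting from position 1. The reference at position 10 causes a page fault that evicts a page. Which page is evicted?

B

pos 1: P → miss, frames {P}
pos 2: B → miss, frames {P,B}
pos 3: S → miss, frames {P,B,S}
pos 4: B → hit
pos 5: S → hit
pos 6: B → hit
pos 7: P → hit
pos 8: S → hit
pos 9: Y → miss, frames {B,P,S,Y}
pos 10: L → miss, evict B, frames {P,S,Y,L}
At position 10, page B is evicted.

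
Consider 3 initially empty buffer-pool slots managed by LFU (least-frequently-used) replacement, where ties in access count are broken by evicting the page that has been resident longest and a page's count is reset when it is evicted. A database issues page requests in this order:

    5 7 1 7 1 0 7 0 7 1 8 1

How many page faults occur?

5

5: miss, frames (5)
7: miss, frames (5 7)
1: miss, frames (5 7 1)
7: hit
1: hit
0: miss, evict 5, frames (7 1 0)
7: hit
0: hit
7: hit
1: hit
8: miss, evict 0, frames (7 1 8)
1: hit
Page faults: 5.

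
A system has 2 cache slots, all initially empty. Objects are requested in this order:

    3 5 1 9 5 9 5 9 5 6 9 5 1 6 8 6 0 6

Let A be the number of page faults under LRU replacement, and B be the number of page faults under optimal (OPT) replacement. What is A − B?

Under LRU: F F F F F . . . . F F F F F F . F . → 12 faults.
Under OPT: F F F F . . . . . F . F F . F . F . → 9 faults.
A − B = 12 − 9 = 3.

3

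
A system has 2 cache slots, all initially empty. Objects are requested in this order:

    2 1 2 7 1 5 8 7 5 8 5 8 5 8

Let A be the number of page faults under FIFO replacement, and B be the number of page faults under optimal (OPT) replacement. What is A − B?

2

Under FIFO: F F . F . F F F F F . . . . → 8 faults.
Under OPT: F F . F . F F . F . . . . . → 6 faults.
A − B = 8 − 6 = 2.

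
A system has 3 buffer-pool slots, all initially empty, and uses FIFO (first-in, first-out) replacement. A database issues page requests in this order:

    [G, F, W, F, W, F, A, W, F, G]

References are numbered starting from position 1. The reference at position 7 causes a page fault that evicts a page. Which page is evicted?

G

pos 1: G → miss, frames (G)
pos 2: F → miss, frames (G F)
pos 3: W → miss, frames (G F W)
pos 4: F → hit
pos 5: W → hit
pos 6: F → hit
pos 7: A → miss, evict G, frames (F W A)
At position 7, page G is evicted.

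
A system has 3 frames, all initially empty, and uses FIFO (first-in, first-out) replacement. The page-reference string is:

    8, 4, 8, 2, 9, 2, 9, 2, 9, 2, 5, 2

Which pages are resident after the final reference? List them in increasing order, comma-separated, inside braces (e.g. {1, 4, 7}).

8 → fault, frames (8)
4 → fault, frames (8 4)
8 → hit
2 → fault, frames (8 4 2)
9 → fault, evict 8, frames (4 2 9)
2 → hit
9 → hit
2 → hit
9 → hit
2 → hit
5 → fault, evict 4, frames (2 9 5)
2 → hit

{2, 5, 9}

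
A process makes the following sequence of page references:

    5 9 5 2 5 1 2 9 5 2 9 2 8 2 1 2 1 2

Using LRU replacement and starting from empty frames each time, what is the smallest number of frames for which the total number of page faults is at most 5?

5

f=1: 18 faults
f=2: 11 faults
f=3: 8 faults
f=4: 6 faults
f=5: 5 faults
Smallest f with faults ≤ 5 is 5.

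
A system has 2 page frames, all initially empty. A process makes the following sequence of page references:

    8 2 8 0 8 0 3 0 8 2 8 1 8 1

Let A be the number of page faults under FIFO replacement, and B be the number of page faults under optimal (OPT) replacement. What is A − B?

3

Under FIFO: F F . F F . F F F F . F F . → 10 faults.
Under OPT: F F . F . . F . F F . F . . → 7 faults.
A − B = 10 − 7 = 3.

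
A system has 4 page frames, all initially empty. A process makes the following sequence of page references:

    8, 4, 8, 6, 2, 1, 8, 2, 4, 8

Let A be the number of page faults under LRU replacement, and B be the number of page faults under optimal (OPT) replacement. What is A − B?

1

Under LRU: F F . F F F . . F . → 6 faults.
Under OPT: F F . F F F . . . . → 5 faults.
A − B = 6 − 5 = 1.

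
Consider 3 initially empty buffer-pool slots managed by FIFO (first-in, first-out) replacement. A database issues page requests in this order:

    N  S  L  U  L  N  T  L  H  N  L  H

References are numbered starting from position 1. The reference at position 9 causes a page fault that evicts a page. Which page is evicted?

N

pos 1: N: miss, frames [N]
pos 2: S: miss, frames [N, S]
pos 3: L: miss, frames [N, S, L]
pos 4: U: miss, evict N, frames [S, L, U]
pos 5: L: hit
pos 6: N: miss, evict S, frames [L, U, N]
pos 7: T: miss, evict L, frames [U, N, T]
pos 8: L: miss, evict U, frames [N, T, L]
pos 9: H: miss, evict N, frames [T, L, H]
At position 9, page N is evicted.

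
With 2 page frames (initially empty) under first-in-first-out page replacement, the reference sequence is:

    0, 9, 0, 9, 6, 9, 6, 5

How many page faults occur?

4

0 → fault, frames (0)
9 → fault, frames (0 9)
0 → hit
9 → hit
6 → fault, evict 0, frames (9 6)
9 → hit
6 → hit
5 → fault, evict 9, frames (6 5)
Page faults: 4.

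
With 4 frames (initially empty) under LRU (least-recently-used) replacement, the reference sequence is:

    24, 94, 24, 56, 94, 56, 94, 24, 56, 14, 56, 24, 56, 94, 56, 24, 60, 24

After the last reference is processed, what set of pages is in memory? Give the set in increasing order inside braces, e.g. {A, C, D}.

24 → fault, frames {24}
94 → fault, frames {24,94}
24 → hit
56 → fault, frames {94,24,56}
94 → hit
56 → hit
94 → hit
24 → hit
56 → hit
14 → fault, frames {94,24,56,14}
56 → hit
24 → hit
56 → hit
94 → hit
56 → hit
24 → hit
60 → fault, evict 14, frames {94,56,24,60}
24 → hit

{24, 56, 60, 94}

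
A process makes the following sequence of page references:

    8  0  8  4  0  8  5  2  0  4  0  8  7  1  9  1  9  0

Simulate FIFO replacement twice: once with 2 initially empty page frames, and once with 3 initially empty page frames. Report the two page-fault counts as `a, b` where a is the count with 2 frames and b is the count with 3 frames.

2 frames: F F . F . F F F F F . F F F F . . F → 13 faults.
3 frames: F F . F . . F F F F . F F F F . . F → 12 faults.
12 < 13: adding a frame reduced faults, as is typical.

13, 12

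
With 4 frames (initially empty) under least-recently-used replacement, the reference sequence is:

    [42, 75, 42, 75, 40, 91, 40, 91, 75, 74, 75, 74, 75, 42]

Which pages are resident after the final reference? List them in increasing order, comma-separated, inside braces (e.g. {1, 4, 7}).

42: miss, frames {42}
75: miss, frames {42,75}
42: hit
75: hit
40: miss, frames {42,75,40}
91: miss, frames {42,75,40,91}
40: hit
91: hit
75: hit
74: miss, evict 42, frames {40,91,75,74}
75: hit
74: hit
75: hit
42: miss, evict 40, frames {91,74,75,42}

{42, 74, 75, 91}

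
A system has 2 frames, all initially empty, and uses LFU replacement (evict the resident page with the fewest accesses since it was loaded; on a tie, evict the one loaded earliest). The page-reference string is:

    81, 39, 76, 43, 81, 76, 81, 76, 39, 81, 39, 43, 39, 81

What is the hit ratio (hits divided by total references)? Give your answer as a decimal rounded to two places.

0.14

81: miss, frames {81}
39: miss, frames {81,39}
76: miss, evict 81, frames {39,76}
43: miss, evict 39, frames {76,43}
81: miss, evict 76, frames {43,81}
76: miss, evict 43, frames {81,76}
81: hit
76: hit
39: miss, evict 81, frames {76,39}
81: miss, evict 39, frames {76,81}
39: miss, evict 81, frames {76,39}
43: miss, evict 39, frames {76,43}
39: miss, evict 43, frames {76,39}
81: miss, evict 39, frames {76,81}
Hits: 2 of 14 references → 2/14 = 0.1429.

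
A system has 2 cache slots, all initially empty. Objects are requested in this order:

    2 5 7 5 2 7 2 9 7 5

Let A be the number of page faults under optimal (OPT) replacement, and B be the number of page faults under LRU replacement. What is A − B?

Under OPT: F F F . F . . F . F → 6 faults.
Under LRU: F F F . F F . F F F → 8 faults.
A − B = 6 − 8 = -2.

-2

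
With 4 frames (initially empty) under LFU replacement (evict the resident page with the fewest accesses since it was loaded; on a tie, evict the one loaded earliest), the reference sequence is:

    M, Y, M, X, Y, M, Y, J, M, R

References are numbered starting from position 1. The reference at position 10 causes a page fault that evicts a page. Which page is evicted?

pos 1: M → miss, frames (M)
pos 2: Y → miss, frames (M Y)
pos 3: M → hit
pos 4: X → miss, frames (M Y X)
pos 5: Y → hit
pos 6: M → hit
pos 7: Y → hit
pos 8: J → miss, frames (M Y X J)
pos 9: M → hit
pos 10: R → miss, evict X, frames (M Y J R)
At position 10, page X is evicted.

X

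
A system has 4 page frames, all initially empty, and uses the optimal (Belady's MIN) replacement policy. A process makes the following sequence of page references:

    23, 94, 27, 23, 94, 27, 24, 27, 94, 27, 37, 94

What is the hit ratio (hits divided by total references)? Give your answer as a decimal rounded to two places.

23 -> miss, frames [23]
94 -> miss, frames [23, 94]
27 -> miss, frames [23, 94, 27]
23 -> hit
94 -> hit
27 -> hit
24 -> miss, frames [23, 94, 27, 24]
27 -> hit
94 -> hit
27 -> hit
37 -> miss, evict 24, frames [23, 94, 27, 37]
94 -> hit
Hits: 7 of 12 references → 7/12 = 0.5833.

0.58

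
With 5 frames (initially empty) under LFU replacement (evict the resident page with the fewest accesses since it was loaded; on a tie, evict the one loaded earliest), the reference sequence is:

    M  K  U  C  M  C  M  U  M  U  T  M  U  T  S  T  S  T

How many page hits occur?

12

M → fault, frames [M]
K → fault, frames [M, K]
U → fault, frames [M, K, U]
C → fault, frames [M, K, U, C]
M → hit
C → hit
M → hit
U → hit
M → hit
U → hit
T → fault, frames [M, K, U, C, T]
M → hit
U → hit
T → hit
S → fault, evict K, frames [M, U, C, T, S]
T → hit
S → hit
T → hit
Hits: 12.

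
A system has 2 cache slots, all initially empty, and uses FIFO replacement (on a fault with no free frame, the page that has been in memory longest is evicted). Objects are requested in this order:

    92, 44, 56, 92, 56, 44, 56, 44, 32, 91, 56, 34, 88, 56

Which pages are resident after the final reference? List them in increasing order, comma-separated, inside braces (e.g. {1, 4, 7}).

{56, 88}

92 -> fault, frames {92}
44 -> fault, frames {92,44}
56 -> fault, evict 92, frames {44,56}
92 -> fault, evict 44, frames {56,92}
56 -> hit
44 -> fault, evict 56, frames {92,44}
56 -> fault, evict 92, frames {44,56}
44 -> hit
32 -> fault, evict 44, frames {56,32}
91 -> fault, evict 56, frames {32,91}
56 -> fault, evict 32, frames {91,56}
34 -> fault, evict 91, frames {56,34}
88 -> fault, evict 56, frames {34,88}
56 -> fault, evict 34, frames {88,56}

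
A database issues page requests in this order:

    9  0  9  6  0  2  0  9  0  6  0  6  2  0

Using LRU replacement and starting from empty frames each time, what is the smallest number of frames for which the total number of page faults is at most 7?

f=1: 14 faults
f=2: 9 faults
f=3: 7 faults
f=4: 4 faults
Smallest f with faults ≤ 7 is 3.

3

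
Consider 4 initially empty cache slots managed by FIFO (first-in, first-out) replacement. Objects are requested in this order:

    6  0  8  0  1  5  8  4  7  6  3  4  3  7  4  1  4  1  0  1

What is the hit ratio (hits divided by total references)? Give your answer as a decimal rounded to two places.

0.40

6 -> miss, frames [6]
0 -> miss, frames [6, 0]
8 -> miss, frames [6, 0, 8]
0 -> hit
1 -> miss, frames [6, 0, 8, 1]
5 -> miss, evict 6, frames [0, 8, 1, 5]
8 -> hit
4 -> miss, evict 0, frames [8, 1, 5, 4]
7 -> miss, evict 8, frames [1, 5, 4, 7]
6 -> miss, evict 1, frames [5, 4, 7, 6]
3 -> miss, evict 5, frames [4, 7, 6, 3]
4 -> hit
3 -> hit
7 -> hit
4 -> hit
1 -> miss, evict 4, frames [7, 6, 3, 1]
4 -> miss, evict 7, frames [6, 3, 1, 4]
1 -> hit
0 -> miss, evict 6, frames [3, 1, 4, 0]
1 -> hit
Hits: 8 of 20 references → 8/20 = 0.4000.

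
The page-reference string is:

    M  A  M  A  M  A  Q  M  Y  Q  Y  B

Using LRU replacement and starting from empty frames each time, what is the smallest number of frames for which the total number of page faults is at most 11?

f=1: 12 faults
f=2: 7 faults
f=3: 5 faults
f=4: 5 faults
f=5: 5 faults
Smallest f with faults ≤ 11 is 2.

2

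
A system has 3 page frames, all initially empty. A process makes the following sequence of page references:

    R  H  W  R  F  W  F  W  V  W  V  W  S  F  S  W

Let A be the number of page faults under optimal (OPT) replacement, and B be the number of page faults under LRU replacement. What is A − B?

-1

Under OPT: F F F . F . . . F . . . F . . . → 6 faults.
Under LRU: F F F . F . . . F . . . F F . . → 7 faults.
A − B = 6 − 7 = -1.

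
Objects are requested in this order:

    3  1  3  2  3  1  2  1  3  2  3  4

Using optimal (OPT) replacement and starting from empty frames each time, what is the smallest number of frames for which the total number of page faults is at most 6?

f=1: 12 faults
f=2: 6 faults
f=3: 4 faults
f=4: 4 faults
Smallest f with faults ≤ 6 is 2.

2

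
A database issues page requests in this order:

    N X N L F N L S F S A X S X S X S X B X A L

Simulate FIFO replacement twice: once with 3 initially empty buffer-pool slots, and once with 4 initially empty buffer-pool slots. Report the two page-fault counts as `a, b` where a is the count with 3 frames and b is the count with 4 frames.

3 frames: F F . F F F . F . . F F . . . . . . F . . F → 10 faults.
4 frames: F F . F F . . F . . F F . . . . . . F . . F → 9 faults.
9 < 10: adding a frame reduced faults, as is typical.

10, 9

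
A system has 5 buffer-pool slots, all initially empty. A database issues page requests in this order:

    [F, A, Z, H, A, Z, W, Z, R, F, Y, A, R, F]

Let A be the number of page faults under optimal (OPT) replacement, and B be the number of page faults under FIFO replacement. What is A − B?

-2

Under OPT: F F F F . . F . F . F . . . → 7 faults.
Under FIFO: F F F F . . F . F F F F . . → 9 faults.
A − B = 7 − 9 = -2.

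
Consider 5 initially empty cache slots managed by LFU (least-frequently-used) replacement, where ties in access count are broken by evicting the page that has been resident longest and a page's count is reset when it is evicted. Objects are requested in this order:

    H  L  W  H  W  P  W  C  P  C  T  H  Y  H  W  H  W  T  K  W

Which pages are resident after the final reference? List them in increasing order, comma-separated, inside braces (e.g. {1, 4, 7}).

H: fault, frames (H)
L: fault, frames (H L)
W: fault, frames (H L W)
H: hit
W: hit
P: fault, frames (H L W P)
W: hit
C: fault, frames (H L W P C)
P: hit
C: hit
T: fault, evict L, frames (H W P C T)
H: hit
Y: fault, evict T, frames (H W P C Y)
H: hit
W: hit
H: hit
W: hit
T: fault, evict Y, frames (H W P C T)
K: fault, evict T, frames (H W P C K)
W: hit

{C, H, K, P, W}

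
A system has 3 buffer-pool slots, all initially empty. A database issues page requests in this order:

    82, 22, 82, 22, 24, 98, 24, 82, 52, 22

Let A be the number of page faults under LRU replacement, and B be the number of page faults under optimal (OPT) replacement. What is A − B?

Under LRU: F F . . F F . F F F → 7 faults.
Under OPT: F F . . F F . . F F → 6 faults.
A − B = 7 − 6 = 1.

1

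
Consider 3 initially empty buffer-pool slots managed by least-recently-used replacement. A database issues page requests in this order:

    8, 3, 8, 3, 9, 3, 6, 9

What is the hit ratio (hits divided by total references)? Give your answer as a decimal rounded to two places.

0.50

8 → fault, frames [8]
3 → fault, frames [8, 3]
8 → hit
3 → hit
9 → fault, frames [8, 3, 9]
3 → hit
6 → fault, evict 8, frames [9, 3, 6]
9 → hit
Hits: 4 of 8 references → 4/8 = 0.5000.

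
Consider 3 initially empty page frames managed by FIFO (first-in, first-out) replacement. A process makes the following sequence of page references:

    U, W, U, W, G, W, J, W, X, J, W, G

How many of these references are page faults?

7

U -> fault, frames {U}
W -> fault, frames {U,W}
U -> hit
W -> hit
G -> fault, frames {U,W,G}
W -> hit
J -> fault, evict U, frames {W,G,J}
W -> hit
X -> fault, evict W, frames {G,J,X}
J -> hit
W -> fault, evict G, frames {J,X,W}
G -> fault, evict J, frames {X,W,G}
Page faults: 7.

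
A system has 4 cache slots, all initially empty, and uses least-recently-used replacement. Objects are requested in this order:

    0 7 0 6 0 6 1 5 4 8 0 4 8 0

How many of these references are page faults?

0: miss, frames [0]
7: miss, frames [0, 7]
0: hit
6: miss, frames [7, 0, 6]
0: hit
6: hit
1: miss, frames [7, 0, 6, 1]
5: miss, evict 7, frames [0, 6, 1, 5]
4: miss, evict 0, frames [6, 1, 5, 4]
8: miss, evict 6, frames [1, 5, 4, 8]
0: miss, evict 1, frames [5, 4, 8, 0]
4: hit
8: hit
0: hit
Page faults: 8.

8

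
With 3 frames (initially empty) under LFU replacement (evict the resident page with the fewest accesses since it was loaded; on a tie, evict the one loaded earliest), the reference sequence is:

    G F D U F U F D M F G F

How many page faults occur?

G -> fault, frames {G}
F -> fault, frames {G,F}
D -> fault, frames {G,F,D}
U -> fault, evict G, frames {F,D,U}
F -> hit
U -> hit
F -> hit
D -> hit
M -> fault, evict D, frames {F,U,M}
F -> hit
G -> fault, evict M, frames {F,U,G}
F -> hit
Page faults: 6.

6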